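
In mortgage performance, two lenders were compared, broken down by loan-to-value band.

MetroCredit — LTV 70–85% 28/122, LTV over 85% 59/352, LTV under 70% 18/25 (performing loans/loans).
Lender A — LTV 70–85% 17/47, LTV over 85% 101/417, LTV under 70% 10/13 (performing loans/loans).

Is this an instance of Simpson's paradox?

No

LTV 70–85%: MetroCredit 28/122 = 23.0%, Lender A 17/47 = 36.2% → Lender A
LTV over 85%: MetroCredit 59/352 = 16.8%, Lender A 101/417 = 24.2% → Lender A
LTV under 70%: MetroCredit 18/25 = 72.0%, Lender A 10/13 = 76.9% → Lender A
Overall: MetroCredit 105/499 = 21.0%, Lender A 128/477 = 26.8% → Lender A
Lender A wins overall and in every loan-to-value group — no reversal.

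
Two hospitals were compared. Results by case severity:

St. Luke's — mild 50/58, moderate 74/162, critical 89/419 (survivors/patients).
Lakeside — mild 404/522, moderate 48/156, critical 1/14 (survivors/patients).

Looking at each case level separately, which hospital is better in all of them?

St. Luke's

Mild: St. Luke's 50/58 = 86.2%, Lakeside 404/522 = 77.4% → St. Luke's
Moderate: St. Luke's 74/162 = 45.7%, Lakeside 48/156 = 30.8% → St. Luke's
Critical: St. Luke's 89/419 = 21.2%, Lakeside 1/14 = 7.1% → St. Luke's
St. Luke's has the higher rate in all 3 groups.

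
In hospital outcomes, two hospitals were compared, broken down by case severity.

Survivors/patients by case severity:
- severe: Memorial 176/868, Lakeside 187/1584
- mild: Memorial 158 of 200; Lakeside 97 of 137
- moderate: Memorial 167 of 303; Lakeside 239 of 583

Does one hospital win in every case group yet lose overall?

Severe: Memorial 176/868 = 20.3%, Lakeside 187/1584 = 11.8% → Memorial
Mild: Memorial 158/200 = 79.0%, Lakeside 97/137 = 70.8% → Memorial
Moderate: Memorial 167/303 = 55.1%, Lakeside 239/583 = 41.0% → Memorial
Overall: Memorial 501/1371 = 36.5%, Lakeside 523/2304 = 22.7% → Memorial
Memorial wins overall and in every case group — no reversal.

No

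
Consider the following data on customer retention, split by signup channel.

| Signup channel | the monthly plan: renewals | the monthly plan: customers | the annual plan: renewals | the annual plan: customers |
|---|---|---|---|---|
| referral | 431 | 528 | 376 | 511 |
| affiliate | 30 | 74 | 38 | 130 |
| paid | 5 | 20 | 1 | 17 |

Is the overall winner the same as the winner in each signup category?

Referral: the monthly plan 431/528 = 81.6%, the annual plan 376/511 = 73.6% → the monthly plan
Affiliate: the monthly plan 30/74 = 40.5%, the annual plan 38/130 = 29.2% → the monthly plan
Paid: the monthly plan 5/20 = 25.0%, the annual plan 1/17 = 5.9% → the monthly plan
Overall: the monthly plan 466/622 = 74.9%, the annual plan 415/658 = 63.1% → the monthly plan
The monthly plan wins overall and in every signup group — no reversal.

Yes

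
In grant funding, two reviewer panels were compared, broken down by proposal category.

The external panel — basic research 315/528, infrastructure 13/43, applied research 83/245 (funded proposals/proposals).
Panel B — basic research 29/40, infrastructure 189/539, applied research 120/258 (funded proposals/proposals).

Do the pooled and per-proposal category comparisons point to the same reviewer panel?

No

Basic research: the external panel 315/528 = 59.7%, Panel B 29/40 = 72.5% → Panel B
Infrastructure: the external panel 13/43 = 30.2%, Panel B 189/539 = 35.1% → Panel B
Applied research: the external panel 83/245 = 33.9%, Panel B 120/258 = 46.5% → Panel B
Overall: the external panel 411/816 = 50.4%, Panel B 338/837 = 40.4% → the external panel
Panel B wins each proposal group but the external panel wins overall — the comparison reverses. Panel B's proposals skew toward infrastructure, which has a lower base rate.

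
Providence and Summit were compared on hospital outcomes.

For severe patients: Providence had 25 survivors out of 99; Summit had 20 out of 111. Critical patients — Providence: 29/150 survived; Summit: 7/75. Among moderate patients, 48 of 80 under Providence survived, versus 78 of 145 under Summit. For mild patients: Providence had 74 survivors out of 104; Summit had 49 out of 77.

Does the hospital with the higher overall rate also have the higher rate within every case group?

Yes

Severe: Providence 25/99 = 25.3%, Summit 20/111 = 18.0% → Providence
Critical: Providence 29/150 = 19.3%, Summit 7/75 = 9.3% → Providence
Moderate: Providence 48/80 = 60.0%, Summit 78/145 = 53.8% → Providence
Mild: Providence 74/104 = 71.2%, Summit 49/77 = 63.6% → Providence
Overall: Providence 176/433 = 40.6%, Summit 154/408 = 37.7% → Providence
Providence wins overall and in every case group — no reversal.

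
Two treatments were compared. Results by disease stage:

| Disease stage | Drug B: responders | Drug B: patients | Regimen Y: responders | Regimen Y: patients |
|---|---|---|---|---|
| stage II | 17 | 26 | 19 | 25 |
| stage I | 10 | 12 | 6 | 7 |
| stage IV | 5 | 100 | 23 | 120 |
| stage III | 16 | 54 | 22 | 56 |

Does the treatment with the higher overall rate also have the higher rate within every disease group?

Stage II: Drug B 17/26 = 65.4%, Regimen Y 19/25 = 76.0% → Regimen Y
Stage I: Drug B 10/12 = 83.3%, Regimen Y 6/7 = 85.7% → Regimen Y
Stage IV: Drug B 5/100 = 5.0%, Regimen Y 23/120 = 19.2% → Regimen Y
Stage III: Drug B 16/54 = 29.6%, Regimen Y 22/56 = 39.3% → Regimen Y
Overall: Drug B 48/192 = 25.0%, Regimen Y 70/208 = 33.7% → Regimen Y
Regimen Y wins overall and in every disease group — no reversal.

Yes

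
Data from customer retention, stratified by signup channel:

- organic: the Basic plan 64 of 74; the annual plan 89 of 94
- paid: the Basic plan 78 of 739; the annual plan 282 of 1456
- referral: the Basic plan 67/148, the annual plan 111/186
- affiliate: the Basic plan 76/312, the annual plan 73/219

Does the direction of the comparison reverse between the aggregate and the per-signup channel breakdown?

No

Organic: the Basic plan 64/74 = 86.5%, the annual plan 89/94 = 94.7% → the annual plan
Paid: the Basic plan 78/739 = 10.6%, the annual plan 282/1456 = 19.4% → the annual plan
Referral: the Basic plan 67/148 = 45.3%, the annual plan 111/186 = 59.7% → the annual plan
Affiliate: the Basic plan 76/312 = 24.4%, the annual plan 73/219 = 33.3% → the annual plan
Overall: the Basic plan 285/1273 = 22.4%, the annual plan 555/1955 = 28.4% → the annual plan
The annual plan wins overall and in every signup group — no reversal.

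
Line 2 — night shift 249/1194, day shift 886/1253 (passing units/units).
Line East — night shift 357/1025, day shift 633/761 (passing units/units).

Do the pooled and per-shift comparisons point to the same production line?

Night shift: Line 2 249/1194 = 20.9%, Line East 357/1025 = 34.8% → Line East
Day shift: Line 2 886/1253 = 70.7%, Line East 633/761 = 83.2% → Line East
Overall: Line 2 1135/2447 = 46.4%, Line East 990/1786 = 55.4% → Line East
Line East wins overall and in every shift group — no reversal.

Yes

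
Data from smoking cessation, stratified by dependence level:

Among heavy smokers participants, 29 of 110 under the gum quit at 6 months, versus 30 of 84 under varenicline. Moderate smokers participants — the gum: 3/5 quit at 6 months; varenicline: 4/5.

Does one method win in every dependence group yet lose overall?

Heavy smokers: the gum 29/110 = 26.4%, varenicline 30/84 = 35.7% → varenicline
Moderate smokers: the gum 3/5 = 60.0%, varenicline 4/5 = 80.0% → varenicline
Overall: the gum 32/115 = 27.8%, varenicline 34/89 = 38.2% → varenicline
Varenicline wins overall and in every dependence group — no reversal.

No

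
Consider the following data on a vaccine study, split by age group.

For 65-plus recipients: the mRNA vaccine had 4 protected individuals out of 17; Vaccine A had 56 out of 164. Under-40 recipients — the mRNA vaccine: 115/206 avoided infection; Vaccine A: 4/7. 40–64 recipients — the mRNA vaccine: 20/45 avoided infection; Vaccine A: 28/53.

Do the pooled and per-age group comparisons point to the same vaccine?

65-plus: the mRNA vaccine 4/17 = 23.5%, Vaccine A 56/164 = 34.1% → Vaccine A
Under-40: the mRNA vaccine 115/206 = 55.8%, Vaccine A 4/7 = 57.1% → Vaccine A
40–64: the mRNA vaccine 20/45 = 44.4%, Vaccine A 28/53 = 52.8% → Vaccine A
Overall: the mRNA vaccine 139/268 = 51.9%, Vaccine A 88/224 = 39.3% → the mRNA vaccine
Vaccine A wins each age group but the mRNA vaccine wins overall — the comparison reverses. Vaccine A's recipients skew toward 65-plus, which has a lower base rate.

No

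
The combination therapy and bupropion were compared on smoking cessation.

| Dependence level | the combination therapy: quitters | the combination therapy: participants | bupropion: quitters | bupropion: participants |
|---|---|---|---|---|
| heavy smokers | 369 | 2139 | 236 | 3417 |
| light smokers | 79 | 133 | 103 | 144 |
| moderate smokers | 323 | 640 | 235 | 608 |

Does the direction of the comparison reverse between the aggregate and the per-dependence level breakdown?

No

Heavy smokers: the combination therapy 369/2139 = 17.3%, bupropion 236/3417 = 6.9% → the combination therapy
Light smokers: the combination therapy 79/133 = 59.4%, bupropion 103/144 = 71.5% → bupropion
Moderate smokers: the combination therapy 323/640 = 50.5%, bupropion 235/608 = 38.7% → the combination therapy
Overall: the combination therapy 771/2912 = 26.5%, bupropion 574/4169 = 13.8% → the combination therapy
Neither sweeps: the combination therapy wins 2 of 3 groups, bupropion wins 1. The combination therapy wins overall but not every group — no Simpson reversal.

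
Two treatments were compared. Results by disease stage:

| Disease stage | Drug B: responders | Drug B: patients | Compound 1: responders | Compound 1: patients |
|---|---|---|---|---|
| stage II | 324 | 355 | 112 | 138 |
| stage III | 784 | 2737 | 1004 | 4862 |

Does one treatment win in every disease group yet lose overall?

Stage II: Drug B 324/355 = 91.3%, Compound 1 112/138 = 81.2% → Drug B
Stage III: Drug B 784/2737 = 28.6%, Compound 1 1004/4862 = 20.6% → Drug B
Overall: Drug B 1108/3092 = 35.8%, Compound 1 1116/5000 = 22.3% → Drug B
Drug B wins overall and in every disease group — no reversal.

No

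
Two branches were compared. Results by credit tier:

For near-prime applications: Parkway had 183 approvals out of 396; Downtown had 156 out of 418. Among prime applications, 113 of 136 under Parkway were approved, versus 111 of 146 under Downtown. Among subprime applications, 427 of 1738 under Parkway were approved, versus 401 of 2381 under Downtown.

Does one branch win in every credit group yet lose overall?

No

Near-prime: Parkway 183/396 = 46.2%, Downtown 156/418 = 37.3% → Parkway
Prime: Parkway 113/136 = 83.1%, Downtown 111/146 = 76.0% → Parkway
Subprime: Parkway 427/1738 = 24.6%, Downtown 401/2381 = 16.8% → Parkway
Overall: Parkway 723/2270 = 31.9%, Downtown 668/2945 = 22.7% → Parkway
Parkway wins overall and in every credit group — no reversal.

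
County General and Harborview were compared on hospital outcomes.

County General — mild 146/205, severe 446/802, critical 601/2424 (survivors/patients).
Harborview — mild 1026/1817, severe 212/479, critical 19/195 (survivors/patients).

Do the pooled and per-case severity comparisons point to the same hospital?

No

Mild: County General 146/205 = 71.2%, Harborview 1026/1817 = 56.5% → County General
Severe: County General 446/802 = 55.6%, Harborview 212/479 = 44.3% → County General
Critical: County General 601/2424 = 24.8%, Harborview 19/195 = 9.7% → County General
Overall: County General 1193/3431 = 34.8%, Harborview 1257/2491 = 50.5% → Harborview
County General wins each case group but Harborview wins overall — the comparison reverses. County General's patients skew toward critical, which has a lower base rate.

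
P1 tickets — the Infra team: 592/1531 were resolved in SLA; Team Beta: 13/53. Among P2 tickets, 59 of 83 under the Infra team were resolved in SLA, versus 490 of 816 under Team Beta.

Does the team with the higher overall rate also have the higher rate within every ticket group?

No

P1: the Infra team 592/1531 = 38.7%, Team Beta 13/53 = 24.5% → the Infra team
P2: the Infra team 59/83 = 71.1%, Team Beta 490/816 = 60.0% → the Infra team
Overall: the Infra team 651/1614 = 40.3%, Team Beta 503/869 = 57.9% → Team Beta
The Infra team wins each ticket group but Team Beta wins overall — the comparison reverses. The Infra team's tickets skew toward P1, which has a lower base rate.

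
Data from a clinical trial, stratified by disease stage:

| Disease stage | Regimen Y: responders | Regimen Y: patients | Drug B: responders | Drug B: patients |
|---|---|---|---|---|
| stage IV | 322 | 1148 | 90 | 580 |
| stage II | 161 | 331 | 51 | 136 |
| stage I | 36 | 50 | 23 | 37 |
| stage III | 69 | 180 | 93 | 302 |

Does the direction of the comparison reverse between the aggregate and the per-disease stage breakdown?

Stage IV: Regimen Y 322/1148 = 28.0%, Drug B 90/580 = 15.5% → Regimen Y
Stage II: Regimen Y 161/331 = 48.6%, Drug B 51/136 = 37.5% → Regimen Y
Stage I: Regimen Y 36/50 = 72.0%, Drug B 23/37 = 62.2% → Regimen Y
Stage III: Regimen Y 69/180 = 38.3%, Drug B 93/302 = 30.8% → Regimen Y
Overall: Regimen Y 588/1709 = 34.4%, Drug B 257/1055 = 24.4% → Regimen Y
Regimen Y wins overall and in every disease group — no reversal.

No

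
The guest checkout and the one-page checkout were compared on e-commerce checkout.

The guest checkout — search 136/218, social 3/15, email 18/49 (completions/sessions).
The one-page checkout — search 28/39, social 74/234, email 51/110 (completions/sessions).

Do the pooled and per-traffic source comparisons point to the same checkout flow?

Search: the guest checkout 136/218 = 62.4%, the one-page checkout 28/39 = 71.8% → the one-page checkout
Social: the guest checkout 3/15 = 20.0%, the one-page checkout 74/234 = 31.6% → the one-page checkout
Email: the guest checkout 18/49 = 36.7%, the one-page checkout 51/110 = 46.4% → the one-page checkout
Overall: the guest checkout 157/282 = 55.7%, the one-page checkout 153/383 = 39.9% → the guest checkout
The one-page checkout wins each traffic group but the guest checkout wins overall — the comparison reverses. The one-page checkout's sessions skew toward social, which has a lower base rate.

No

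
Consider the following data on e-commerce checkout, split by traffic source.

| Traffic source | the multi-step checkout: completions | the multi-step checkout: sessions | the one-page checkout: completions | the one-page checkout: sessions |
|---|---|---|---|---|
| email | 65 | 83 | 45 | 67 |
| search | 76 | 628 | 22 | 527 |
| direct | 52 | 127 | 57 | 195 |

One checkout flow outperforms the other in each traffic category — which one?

Email: the multi-step checkout 65/83 = 78.3%, the one-page checkout 45/67 = 67.2% → the multi-step checkout
Search: the multi-step checkout 76/628 = 12.1%, the one-page checkout 22/527 = 4.2% → the multi-step checkout
Direct: the multi-step checkout 52/127 = 40.9%, the one-page checkout 57/195 = 29.2% → the multi-step checkout
The multi-step checkout has the higher rate in all 3 groups.

the multi-step checkout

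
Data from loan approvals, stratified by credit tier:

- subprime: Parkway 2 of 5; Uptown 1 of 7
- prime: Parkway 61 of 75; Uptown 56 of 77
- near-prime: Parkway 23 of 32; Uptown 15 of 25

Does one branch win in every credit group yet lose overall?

Subprime: Parkway 2/5 = 40.0%, Uptown 1/7 = 14.3% → Parkway
Prime: Parkway 61/75 = 81.3%, Uptown 56/77 = 72.7% → Parkway
Near-prime: Parkway 23/32 = 71.9%, Uptown 15/25 = 60.0% → Parkway
Overall: Parkway 86/112 = 76.8%, Uptown 72/109 = 66.1% → Parkway
Parkway wins overall and in every credit group — no reversal.

No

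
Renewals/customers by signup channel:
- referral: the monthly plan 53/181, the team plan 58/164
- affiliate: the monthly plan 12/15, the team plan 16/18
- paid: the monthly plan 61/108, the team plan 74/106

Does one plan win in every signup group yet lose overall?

Referral: the monthly plan 53/181 = 29.3%, the team plan 58/164 = 35.4% → the team plan
Affiliate: the monthly plan 12/15 = 80.0%, the team plan 16/18 = 88.9% → the team plan
Paid: the monthly plan 61/108 = 56.5%, the team plan 74/106 = 69.8% → the team plan
Overall: the monthly plan 126/304 = 41.4%, the team plan 148/288 = 51.4% → the team plan
The team plan wins overall and in every signup group — no reversal.

No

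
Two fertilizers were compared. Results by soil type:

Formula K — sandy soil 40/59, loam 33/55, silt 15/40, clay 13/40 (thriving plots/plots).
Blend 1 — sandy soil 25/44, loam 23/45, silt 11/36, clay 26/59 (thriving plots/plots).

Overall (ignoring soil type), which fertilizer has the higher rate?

Sandy soil: Formula K 40/59 = 67.8%, Blend 1 25/44 = 56.8% → Formula K
Loam: Formula K 33/55 = 60.0%, Blend 1 23/45 = 51.1% → Formula K
Silt: Formula K 15/40 = 37.5%, Blend 1 11/36 = 30.6% → Formula K
Clay: Formula K 13/40 = 32.5%, Blend 1 26/59 = 44.1% → Blend 1
Overall: Formula K 101/194 = 52.1%, Blend 1 85/184 = 46.2% → Formula K
(Neither sweeps every soil group, but Formula K has the higher pooled rate.)

Formula K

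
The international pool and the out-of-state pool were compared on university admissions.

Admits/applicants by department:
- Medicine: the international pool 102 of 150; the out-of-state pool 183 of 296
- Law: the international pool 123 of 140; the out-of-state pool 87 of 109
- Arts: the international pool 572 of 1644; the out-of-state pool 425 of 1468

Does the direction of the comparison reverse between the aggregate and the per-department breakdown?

No

Medicine: the international pool 102/150 = 68.0%, the out-of-state pool 183/296 = 61.8% → the international pool
Law: the international pool 123/140 = 87.9%, the out-of-state pool 87/109 = 79.8% → the international pool
Arts: the international pool 572/1644 = 34.8%, the out-of-state pool 425/1468 = 29.0% → the international pool
Overall: the international pool 797/1934 = 41.2%, the out-of-state pool 695/1873 = 37.1% → the international pool
The international pool wins overall and in every department group — no reversal.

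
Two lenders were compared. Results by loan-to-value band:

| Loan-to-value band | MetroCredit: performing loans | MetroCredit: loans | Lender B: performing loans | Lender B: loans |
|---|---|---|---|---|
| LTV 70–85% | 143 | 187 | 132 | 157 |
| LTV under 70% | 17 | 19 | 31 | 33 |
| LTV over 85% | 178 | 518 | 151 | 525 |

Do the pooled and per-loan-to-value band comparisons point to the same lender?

LTV 70–85%: MetroCredit 143/187 = 76.5%, Lender B 132/157 = 84.1% → Lender B
LTV under 70%: MetroCredit 17/19 = 89.5%, Lender B 31/33 = 93.9% → Lender B
LTV over 85%: MetroCredit 178/518 = 34.4%, Lender B 151/525 = 28.8% → MetroCredit
Overall: MetroCredit 338/724 = 46.7%, Lender B 314/715 = 43.9% → MetroCredit
Neither sweeps: MetroCredit wins 1 of 3 groups, Lender B wins 2. MetroCredit wins overall but not every group — no Simpson reversal.

No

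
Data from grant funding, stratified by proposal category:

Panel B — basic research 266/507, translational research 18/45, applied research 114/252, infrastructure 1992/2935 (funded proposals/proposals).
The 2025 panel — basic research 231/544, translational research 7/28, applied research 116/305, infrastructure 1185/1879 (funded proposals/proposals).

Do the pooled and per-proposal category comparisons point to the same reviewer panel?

Yes

Basic research: Panel B 266/507 = 52.5%, the 2025 panel 231/544 = 42.5% → Panel B
Translational research: Panel B 18/45 = 40.0%, the 2025 panel 7/28 = 25.0% → Panel B
Applied research: Panel B 114/252 = 45.2%, the 2025 panel 116/305 = 38.0% → Panel B
Infrastructure: Panel B 1992/2935 = 67.9%, the 2025 panel 1185/1879 = 63.1% → Panel B
Overall: Panel B 2390/3739 = 63.9%, the 2025 panel 1539/2756 = 55.8% → Panel B
Panel B wins overall and in every proposal group — no reversal.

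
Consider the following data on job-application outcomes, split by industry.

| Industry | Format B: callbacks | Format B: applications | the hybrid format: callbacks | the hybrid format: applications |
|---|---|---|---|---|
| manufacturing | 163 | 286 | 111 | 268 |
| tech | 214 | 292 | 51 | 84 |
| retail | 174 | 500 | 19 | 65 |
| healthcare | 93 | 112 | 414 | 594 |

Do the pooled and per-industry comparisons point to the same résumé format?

No

Manufacturing: Format B 163/286 = 57.0%, the hybrid format 111/268 = 41.4% → Format B
Tech: Format B 214/292 = 73.3%, the hybrid format 51/84 = 60.7% → Format B
Retail: Format B 174/500 = 34.8%, the hybrid format 19/65 = 29.2% → Format B
Healthcare: Format B 93/112 = 83.0%, the hybrid format 414/594 = 69.7% → Format B
Overall: Format B 644/1190 = 54.1%, the hybrid format 595/1011 = 58.9% → the hybrid format
Format B wins each industry group but the hybrid format wins overall — the comparison reverses. Format B's applications skew toward retail, which has a lower base rate.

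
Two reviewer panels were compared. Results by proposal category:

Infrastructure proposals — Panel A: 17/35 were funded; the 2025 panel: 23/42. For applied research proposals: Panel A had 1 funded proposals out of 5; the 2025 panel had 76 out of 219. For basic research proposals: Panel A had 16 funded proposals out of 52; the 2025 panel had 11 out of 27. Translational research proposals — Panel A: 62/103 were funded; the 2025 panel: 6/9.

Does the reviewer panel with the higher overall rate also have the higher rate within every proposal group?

Infrastructure: Panel A 17/35 = 48.6%, the 2025 panel 23/42 = 54.8% → the 2025 panel
Applied research: Panel A 1/5 = 20.0%, the 2025 panel 76/219 = 34.7% → the 2025 panel
Basic research: Panel A 16/52 = 30.8%, the 2025 panel 11/27 = 40.7% → the 2025 panel
Translational research: Panel A 62/103 = 60.2%, the 2025 panel 6/9 = 66.7% → the 2025 panel
Overall: Panel A 96/195 = 49.2%, the 2025 panel 116/297 = 39.1% → Panel A
The 2025 panel wins each proposal group but Panel A wins overall — the comparison reverses. The 2025 panel's proposals skew toward applied research, which has a lower base rate.

No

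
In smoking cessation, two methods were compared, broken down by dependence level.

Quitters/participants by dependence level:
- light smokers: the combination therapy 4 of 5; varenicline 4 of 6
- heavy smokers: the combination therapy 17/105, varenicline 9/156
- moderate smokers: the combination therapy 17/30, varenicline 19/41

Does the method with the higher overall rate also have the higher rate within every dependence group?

Yes

Light smokers: the combination therapy 4/5 = 80.0%, varenicline 4/6 = 66.7% → the combination therapy
Heavy smokers: the combination therapy 17/105 = 16.2%, varenicline 9/156 = 5.8% → the combination therapy
Moderate smokers: the combination therapy 17/30 = 56.7%, varenicline 19/41 = 46.3% → the combination therapy
Overall: the combination therapy 38/140 = 27.1%, varenicline 32/203 = 15.8% → the combination therapy
The combination therapy wins overall and in every dependence group — no reversal.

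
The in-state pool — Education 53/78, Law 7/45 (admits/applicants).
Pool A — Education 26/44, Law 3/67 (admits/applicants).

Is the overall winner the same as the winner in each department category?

Yes

Education: the in-state pool 53/78 = 67.9%, Pool A 26/44 = 59.1% → the in-state pool
Law: the in-state pool 7/45 = 15.6%, Pool A 3/67 = 4.5% → the in-state pool
Overall: the in-state pool 60/123 = 48.8%, Pool A 29/111 = 26.1% → the in-state pool
The in-state pool wins overall and in every department group — no reversal.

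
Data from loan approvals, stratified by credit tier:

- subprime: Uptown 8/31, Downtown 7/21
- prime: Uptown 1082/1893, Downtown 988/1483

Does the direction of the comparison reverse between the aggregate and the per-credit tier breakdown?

Subprime: Uptown 8/31 = 25.8%, Downtown 7/21 = 33.3% → Downtown
Prime: Uptown 1082/1893 = 57.2%, Downtown 988/1483 = 66.6% → Downtown
Overall: Uptown 1090/1924 = 56.7%, Downtown 995/1504 = 66.2% → Downtown
Downtown wins overall and in every credit group — no reversal.

No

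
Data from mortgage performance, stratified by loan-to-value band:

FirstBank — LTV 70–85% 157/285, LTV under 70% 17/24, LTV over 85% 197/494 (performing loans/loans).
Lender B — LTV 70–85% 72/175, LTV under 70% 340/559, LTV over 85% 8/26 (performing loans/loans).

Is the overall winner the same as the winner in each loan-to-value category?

No

LTV 70–85%: FirstBank 157/285 = 55.1%, Lender B 72/175 = 41.1% → FirstBank
LTV under 70%: FirstBank 17/24 = 70.8%, Lender B 340/559 = 60.8% → FirstBank
LTV over 85%: FirstBank 197/494 = 39.9%, Lender B 8/26 = 30.8% → FirstBank
Overall: FirstBank 371/803 = 46.2%, Lender B 420/760 = 55.3% → Lender B
FirstBank wins each loan-to-value group but Lender B wins overall — the comparison reverses. FirstBank's loans skew toward LTV over 85%, which has a lower base rate.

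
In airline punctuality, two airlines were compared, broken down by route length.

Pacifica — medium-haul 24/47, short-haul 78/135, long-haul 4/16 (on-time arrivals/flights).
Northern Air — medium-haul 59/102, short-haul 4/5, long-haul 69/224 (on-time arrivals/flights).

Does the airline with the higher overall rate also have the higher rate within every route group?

Medium-haul: Pacifica 24/47 = 51.1%, Northern Air 59/102 = 57.8% → Northern Air
Short-haul: Pacifica 78/135 = 57.8%, Northern Air 4/5 = 80.0% → Northern Air
Long-haul: Pacifica 4/16 = 25.0%, Northern Air 69/224 = 30.8% → Northern Air
Overall: Pacifica 106/198 = 53.5%, Northern Air 132/331 = 39.9% → Pacifica
Northern Air wins each route group but Pacifica wins overall — the comparison reverses. Northern Air's flights skew toward long-haul, which has a lower base rate.

No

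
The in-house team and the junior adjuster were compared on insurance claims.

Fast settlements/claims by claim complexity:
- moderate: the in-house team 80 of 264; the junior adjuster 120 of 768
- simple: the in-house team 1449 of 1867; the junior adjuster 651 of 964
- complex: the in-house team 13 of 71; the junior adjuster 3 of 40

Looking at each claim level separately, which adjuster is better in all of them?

the in-house team

Moderate: the in-house team 80/264 = 30.3%, the junior adjuster 120/768 = 15.6% → the in-house team
Simple: the in-house team 1449/1867 = 77.6%, the junior adjuster 651/964 = 67.5% → the in-house team
Complex: the in-house team 13/71 = 18.3%, the junior adjuster 3/40 = 7.5% → the in-house team
The in-house team has the higher rate in all 3 groups.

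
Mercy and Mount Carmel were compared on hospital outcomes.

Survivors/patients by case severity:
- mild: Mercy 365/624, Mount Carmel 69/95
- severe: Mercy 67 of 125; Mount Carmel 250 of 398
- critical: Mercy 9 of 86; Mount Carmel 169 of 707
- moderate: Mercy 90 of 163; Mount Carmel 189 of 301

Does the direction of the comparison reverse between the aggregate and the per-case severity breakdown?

Yes

Mild: Mercy 365/624 = 58.5%, Mount Carmel 69/95 = 72.6% → Mount Carmel
Severe: Mercy 67/125 = 53.6%, Mount Carmel 250/398 = 62.8% → Mount Carmel
Critical: Mercy 9/86 = 10.5%, Mount Carmel 169/707 = 23.9% → Mount Carmel
Moderate: Mercy 90/163 = 55.2%, Mount Carmel 189/301 = 62.8% → Mount Carmel
Overall: Mercy 531/998 = 53.2%, Mount Carmel 677/1501 = 45.1% → Mercy
Mount Carmel wins each case group but Mercy wins overall — the comparison reverses. Mount Carmel's patients skew toward critical, which has a lower base rate.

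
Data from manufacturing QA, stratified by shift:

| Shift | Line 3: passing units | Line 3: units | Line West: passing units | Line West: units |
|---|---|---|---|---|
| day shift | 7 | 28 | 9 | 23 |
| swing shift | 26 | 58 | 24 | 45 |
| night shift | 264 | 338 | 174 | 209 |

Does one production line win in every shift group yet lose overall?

Day shift: Line 3 7/28 = 25.0%, Line West 9/23 = 39.1% → Line West
Swing shift: Line 3 26/58 = 44.8%, Line West 24/45 = 53.3% → Line West
Night shift: Line 3 264/338 = 78.1%, Line West 174/209 = 83.3% → Line West
Overall: Line 3 297/424 = 70.0%, Line West 207/277 = 74.7% → Line West
Line West wins overall and in every shift group — no reversal.

No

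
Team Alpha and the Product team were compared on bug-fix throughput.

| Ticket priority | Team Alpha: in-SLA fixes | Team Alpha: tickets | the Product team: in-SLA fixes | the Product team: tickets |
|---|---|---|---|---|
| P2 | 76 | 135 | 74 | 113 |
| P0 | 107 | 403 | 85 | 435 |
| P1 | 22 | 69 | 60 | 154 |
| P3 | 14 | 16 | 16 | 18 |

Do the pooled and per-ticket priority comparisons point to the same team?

No

P2: Team Alpha 76/135 = 56.3%, the Product team 74/113 = 65.5% → the Product team
P0: Team Alpha 107/403 = 26.6%, the Product team 85/435 = 19.5% → Team Alpha
P1: Team Alpha 22/69 = 31.9%, the Product team 60/154 = 39.0% → the Product team
P3: Team Alpha 14/16 = 87.5%, the Product team 16/18 = 88.9% → the Product team
Overall: Team Alpha 219/623 = 35.2%, the Product team 235/720 = 32.6% → Team Alpha
Neither sweeps: Team Alpha wins 1 of 4 groups, the Product team wins 3. Team Alpha wins overall but not every group — no Simpson reversal.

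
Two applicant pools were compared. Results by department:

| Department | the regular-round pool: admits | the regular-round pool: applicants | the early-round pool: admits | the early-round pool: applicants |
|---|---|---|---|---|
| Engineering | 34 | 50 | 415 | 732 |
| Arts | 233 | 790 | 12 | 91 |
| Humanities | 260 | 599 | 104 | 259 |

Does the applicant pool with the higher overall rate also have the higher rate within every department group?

No

Engineering: the regular-round pool 34/50 = 68.0%, the early-round pool 415/732 = 56.7% → the regular-round pool
Arts: the regular-round pool 233/790 = 29.5%, the early-round pool 12/91 = 13.2% → the regular-round pool
Humanities: the regular-round pool 260/599 = 43.4%, the early-round pool 104/259 = 40.2% → the regular-round pool
Overall: the regular-round pool 527/1439 = 36.6%, the early-round pool 531/1082 = 49.1% → the early-round pool
The regular-round pool wins each department group but the early-round pool wins overall — the comparison reverses. The regular-round pool's applicants skew toward Arts, which has a lower base rate.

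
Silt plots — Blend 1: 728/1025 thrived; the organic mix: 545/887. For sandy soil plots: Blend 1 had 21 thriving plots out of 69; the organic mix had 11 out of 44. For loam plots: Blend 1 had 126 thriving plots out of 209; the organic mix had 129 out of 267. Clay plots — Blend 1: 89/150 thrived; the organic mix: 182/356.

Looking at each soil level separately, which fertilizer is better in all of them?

Blend 1

Silt: Blend 1 728/1025 = 71.0%, the organic mix 545/887 = 61.4% → Blend 1
Sandy soil: Blend 1 21/69 = 30.4%, the organic mix 11/44 = 25.0% → Blend 1
Loam: Blend 1 126/209 = 60.3%, the organic mix 129/267 = 48.3% → Blend 1
Clay: Blend 1 89/150 = 59.3%, the organic mix 182/356 = 51.1% → Blend 1
Blend 1 has the higher rate in all 4 groups.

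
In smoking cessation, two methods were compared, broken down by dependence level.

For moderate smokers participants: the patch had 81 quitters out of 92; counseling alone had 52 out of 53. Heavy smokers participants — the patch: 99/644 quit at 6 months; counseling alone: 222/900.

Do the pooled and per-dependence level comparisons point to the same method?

Moderate smokers: the patch 81/92 = 88.0%, counseling alone 52/53 = 98.1% → counseling alone
Heavy smokers: the patch 99/644 = 15.4%, counseling alone 222/900 = 24.7% → counseling alone
Overall: the patch 180/736 = 24.5%, counseling alone 274/953 = 28.8% → counseling alone
Counseling alone wins overall and in every dependence group — no reversal.

Yes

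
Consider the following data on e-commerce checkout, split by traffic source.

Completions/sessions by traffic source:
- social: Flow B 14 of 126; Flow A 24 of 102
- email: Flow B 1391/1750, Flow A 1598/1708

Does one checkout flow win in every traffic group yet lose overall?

No

Social: Flow B 14/126 = 11.1%, Flow A 24/102 = 23.5% → Flow A
Email: Flow B 1391/1750 = 79.5%, Flow A 1598/1708 = 93.6% → Flow A
Overall: Flow B 1405/1876 = 74.9%, Flow A 1622/1810 = 89.6% → Flow A
Flow A wins overall and in every traffic group — no reversal.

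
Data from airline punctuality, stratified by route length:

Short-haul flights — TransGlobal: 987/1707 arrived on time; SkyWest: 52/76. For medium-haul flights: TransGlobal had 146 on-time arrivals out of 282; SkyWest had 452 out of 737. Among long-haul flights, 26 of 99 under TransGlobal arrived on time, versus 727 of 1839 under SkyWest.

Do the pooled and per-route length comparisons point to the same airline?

Short-haul: TransGlobal 987/1707 = 57.8%, SkyWest 52/76 = 68.4% → SkyWest
Medium-haul: TransGlobal 146/282 = 51.8%, SkyWest 452/737 = 61.3% → SkyWest
Long-haul: TransGlobal 26/99 = 26.3%, SkyWest 727/1839 = 39.5% → SkyWest
Overall: TransGlobal 1159/2088 = 55.5%, SkyWest 1231/2652 = 46.4% → TransGlobal
SkyWest wins each route group but TransGlobal wins overall — the comparison reverses. SkyWest's flights skew toward long-haul, which has a lower base rate.

No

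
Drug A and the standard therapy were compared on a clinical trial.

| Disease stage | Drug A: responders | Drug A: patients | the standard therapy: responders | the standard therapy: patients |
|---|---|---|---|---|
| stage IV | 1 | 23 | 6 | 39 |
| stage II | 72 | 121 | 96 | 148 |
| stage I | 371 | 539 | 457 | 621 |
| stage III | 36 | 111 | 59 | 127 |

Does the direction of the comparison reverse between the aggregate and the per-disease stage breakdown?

Stage IV: Drug A 1/23 = 4.3%, the standard therapy 6/39 = 15.4% → the standard therapy
Stage II: Drug A 72/121 = 59.5%, the standard therapy 96/148 = 64.9% → the standard therapy
Stage I: Drug A 371/539 = 68.8%, the standard therapy 457/621 = 73.6% → the standard therapy
Stage III: Drug A 36/111 = 32.4%, the standard therapy 59/127 = 46.5% → the standard therapy
Overall: Drug A 480/794 = 60.5%, the standard therapy 618/935 = 66.1% → the standard therapy
The standard therapy wins overall and in every disease group — no reversal.

No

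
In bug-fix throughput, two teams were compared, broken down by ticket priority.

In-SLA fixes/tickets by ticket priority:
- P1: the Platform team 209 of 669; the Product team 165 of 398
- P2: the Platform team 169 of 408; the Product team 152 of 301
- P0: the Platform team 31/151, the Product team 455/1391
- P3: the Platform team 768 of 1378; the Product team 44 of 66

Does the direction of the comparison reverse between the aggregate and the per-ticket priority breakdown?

Yes

P1: the Platform team 209/669 = 31.2%, the Product team 165/398 = 41.5% → the Product team
P2: the Platform team 169/408 = 41.4%, the Product team 152/301 = 50.5% → the Product team
P0: the Platform team 31/151 = 20.5%, the Product team 455/1391 = 32.7% → the Product team
P3: the Platform team 768/1378 = 55.7%, the Product team 44/66 = 66.7% → the Product team
Overall: the Platform team 1177/2606 = 45.2%, the Product team 816/2156 = 37.8% → the Platform team
The Product team wins each ticket group but the Platform team wins overall — the comparison reverses. The Product team's tickets skew toward P0, which has a lower base rate.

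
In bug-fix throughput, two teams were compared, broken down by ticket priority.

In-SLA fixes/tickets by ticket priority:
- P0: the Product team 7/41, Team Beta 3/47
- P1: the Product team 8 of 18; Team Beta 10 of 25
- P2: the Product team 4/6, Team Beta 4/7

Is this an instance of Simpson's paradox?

No

P0: the Product team 7/41 = 17.1%, Team Beta 3/47 = 6.4% → the Product team
P1: the Product team 8/18 = 44.4%, Team Beta 10/25 = 40.0% → the Product team
P2: the Product team 4/6 = 66.7%, Team Beta 4/7 = 57.1% → the Product team
Overall: the Product team 19/65 = 29.2%, Team Beta 17/79 = 21.5% → the Product team
The Product team wins overall and in every ticket group — no reversal.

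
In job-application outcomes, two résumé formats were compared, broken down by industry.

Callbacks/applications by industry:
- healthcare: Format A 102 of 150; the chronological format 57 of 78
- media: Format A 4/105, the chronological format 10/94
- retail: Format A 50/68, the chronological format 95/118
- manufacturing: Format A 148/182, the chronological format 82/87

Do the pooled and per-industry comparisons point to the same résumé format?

Yes

Healthcare: Format A 102/150 = 68.0%, the chronological format 57/78 = 73.1% → the chronological format
Media: Format A 4/105 = 3.8%, the chronological format 10/94 = 10.6% → the chronological format
Retail: Format A 50/68 = 73.5%, the chronological format 95/118 = 80.5% → the chronological format
Manufacturing: Format A 148/182 = 81.3%, the chronological format 82/87 = 94.3% → the chronological format
Overall: Format A 304/505 = 60.2%, the chronological format 244/377 = 64.7% → the chronological format
The chronological format wins overall and in every industry group — no reversal.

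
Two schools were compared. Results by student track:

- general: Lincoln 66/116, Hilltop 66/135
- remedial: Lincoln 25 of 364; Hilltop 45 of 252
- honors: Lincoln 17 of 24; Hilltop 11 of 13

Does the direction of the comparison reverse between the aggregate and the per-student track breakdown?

No

General: Lincoln 66/116 = 56.9%, Hilltop 66/135 = 48.9% → Lincoln
Remedial: Lincoln 25/364 = 6.9%, Hilltop 45/252 = 17.9% → Hilltop
Honors: Lincoln 17/24 = 70.8%, Hilltop 11/13 = 84.6% → Hilltop
Overall: Lincoln 108/504 = 21.4%, Hilltop 122/400 = 30.5% → Hilltop
Neither sweeps: Lincoln wins 1 of 3 groups, Hilltop wins 2. Hilltop wins overall but not every group — no Simpson reversal.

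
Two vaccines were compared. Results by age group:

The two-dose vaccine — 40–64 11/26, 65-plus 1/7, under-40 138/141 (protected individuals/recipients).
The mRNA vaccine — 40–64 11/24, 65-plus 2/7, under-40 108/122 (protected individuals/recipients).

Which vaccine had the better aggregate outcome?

the two-dose vaccine

40–64: the two-dose vaccine 11/26 = 42.3%, the mRNA vaccine 11/24 = 45.8% → the mRNA vaccine
65-plus: the two-dose vaccine 1/7 = 14.3%, the mRNA vaccine 2/7 = 28.6% → the mRNA vaccine
Under-40: the two-dose vaccine 138/141 = 97.9%, the mRNA vaccine 108/122 = 88.5% → the two-dose vaccine
Overall: the two-dose vaccine 150/174 = 86.2%, the mRNA vaccine 121/153 = 79.1% → the two-dose vaccine
(Neither sweeps every age group, but the two-dose vaccine has the higher pooled rate.)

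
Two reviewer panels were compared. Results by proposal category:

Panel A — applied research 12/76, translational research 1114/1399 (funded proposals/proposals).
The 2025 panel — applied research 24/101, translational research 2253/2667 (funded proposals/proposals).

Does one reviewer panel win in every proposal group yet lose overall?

No

Applied research: Panel A 12/76 = 15.8%, the 2025 panel 24/101 = 23.8% → the 2025 panel
Translational research: Panel A 1114/1399 = 79.6%, the 2025 panel 2253/2667 = 84.5% → the 2025 panel
Overall: Panel A 1126/1475 = 76.3%, the 2025 panel 2277/2768 = 82.3% → the 2025 panel
The 2025 panel wins overall and in every proposal group — no reversal.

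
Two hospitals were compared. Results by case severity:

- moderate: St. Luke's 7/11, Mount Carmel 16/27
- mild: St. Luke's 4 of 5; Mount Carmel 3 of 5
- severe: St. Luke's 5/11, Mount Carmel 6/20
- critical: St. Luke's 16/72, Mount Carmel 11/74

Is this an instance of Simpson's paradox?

Moderate: St. Luke's 7/11 = 63.6%, Mount Carmel 16/27 = 59.3% → St. Luke's
Mild: St. Luke's 4/5 = 80.0%, Mount Carmel 3/5 = 60.0% → St. Luke's
Severe: St. Luke's 5/11 = 45.5%, Mount Carmel 6/20 = 30.0% → St. Luke's
Critical: St. Luke's 16/72 = 22.2%, Mount Carmel 11/74 = 14.9% → St. Luke's
Overall: St. Luke's 32/99 = 32.3%, Mount Carmel 36/126 = 28.6% → St. Luke's
St. Luke's wins overall and in every case group — no reversal.

No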